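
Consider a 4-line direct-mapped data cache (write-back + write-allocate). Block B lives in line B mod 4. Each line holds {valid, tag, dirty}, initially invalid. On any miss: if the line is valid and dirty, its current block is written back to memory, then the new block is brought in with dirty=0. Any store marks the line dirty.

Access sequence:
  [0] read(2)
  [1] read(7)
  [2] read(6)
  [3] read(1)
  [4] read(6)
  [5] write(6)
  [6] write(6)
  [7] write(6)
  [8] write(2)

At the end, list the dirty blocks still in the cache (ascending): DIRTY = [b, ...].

DIRTY = [2]

  0 | R B2 → L2 miss [-]
  1 | R B7 → L3 miss [-]
  2 | R B6 → L2 miss [-]
  3 | R B1 → L1 miss [-]
  4 | R B6 → L2 hit [-]
  5 | W B6 → L2 hit [D]
  6 | W B6 → L2 hit [D]
  7 | W B6 → L2 hit [D]
  8 | W B2 → L2 miss wb→B6 [D]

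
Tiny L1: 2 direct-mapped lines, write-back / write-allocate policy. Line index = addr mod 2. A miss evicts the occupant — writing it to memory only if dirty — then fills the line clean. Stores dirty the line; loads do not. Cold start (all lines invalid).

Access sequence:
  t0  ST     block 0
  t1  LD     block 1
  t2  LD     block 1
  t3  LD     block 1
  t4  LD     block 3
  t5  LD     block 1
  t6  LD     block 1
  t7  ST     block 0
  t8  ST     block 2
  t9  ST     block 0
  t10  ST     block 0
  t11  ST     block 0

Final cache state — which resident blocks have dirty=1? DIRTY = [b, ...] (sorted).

DIRTY = [0]

0: W B0 → L0 miss [D]
1: R B1 → L1 miss [-]
2: R B1 → L1 hit [-]
3: R B1 → L1 hit [-]
4: R B3 → L1 miss [-]
5: R B1 → L1 miss [-]
6: R B1 → L1 hit [-]
7: W B0 → L0 hit [D]
8: W B2 → L0 miss wb→B0 [D]
9: W B0 → L0 miss wb→B2 [D]
10: W B0 → L0 hit [D]
11: W B0 → L0 hit [D]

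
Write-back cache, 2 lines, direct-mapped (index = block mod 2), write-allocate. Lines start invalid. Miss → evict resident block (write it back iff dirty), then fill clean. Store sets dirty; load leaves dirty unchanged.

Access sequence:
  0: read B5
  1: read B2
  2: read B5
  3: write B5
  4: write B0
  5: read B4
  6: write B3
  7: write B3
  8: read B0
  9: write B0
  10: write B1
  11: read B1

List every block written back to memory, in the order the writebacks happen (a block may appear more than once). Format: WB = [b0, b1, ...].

0: R B5 -> L1 miss  d=-]
1: R B2 -> L0 miss  d=-]
2: R B5 -> L1 hit  d=-]
3: W B5 -> L1 hit  d=D]
4: W B0 -> L0 miss  d=D]
5: R B4 -> L0 miss wb->B0  d=-]
6: W B3 -> L1 miss wb->B5  d=D]
7: W B3 -> L1 hit  d=D]
8: R B0 -> L0 miss  d=-]
9: W B0 -> L0 hit  d=D]
10: W B1 -> L1 miss wb->B3  d=D]
11: R B1 -> L1 hit  d=D]

WB = [0, 5, 3]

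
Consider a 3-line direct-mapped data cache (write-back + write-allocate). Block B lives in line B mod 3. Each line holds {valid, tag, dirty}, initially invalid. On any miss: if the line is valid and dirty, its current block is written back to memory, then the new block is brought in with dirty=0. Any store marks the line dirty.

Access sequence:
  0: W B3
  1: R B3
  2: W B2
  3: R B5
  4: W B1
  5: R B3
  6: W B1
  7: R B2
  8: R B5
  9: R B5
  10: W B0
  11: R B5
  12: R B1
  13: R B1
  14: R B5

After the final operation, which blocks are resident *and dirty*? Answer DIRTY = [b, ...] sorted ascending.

DIRTY = [0, 1]

0: W B3 -> L0 miss  d=D]
1: R B3 -> L0 hit  d=D]
2: W B2 -> L2 miss  d=D]
3: R B5 -> L2 miss wb->B2  d=-]
4: W B1 -> L1 miss  d=D]
5: R B3 -> L0 hit  d=D]
6: W B1 -> L1 hit  d=D]
7: R B2 -> L2 miss  d=-]
8: R B5 -> L2 miss  d=-]
9: R B5 -> L2 hit  d=-]
10: W B0 -> L0 miss wb->B3  d=D]
11: R B5 -> L2 hit  d=-]
12: R B1 -> L1 hit  d=D]
13: R B1 -> L1 hit  d=D]
14: R B5 -> L2 hit  d=-]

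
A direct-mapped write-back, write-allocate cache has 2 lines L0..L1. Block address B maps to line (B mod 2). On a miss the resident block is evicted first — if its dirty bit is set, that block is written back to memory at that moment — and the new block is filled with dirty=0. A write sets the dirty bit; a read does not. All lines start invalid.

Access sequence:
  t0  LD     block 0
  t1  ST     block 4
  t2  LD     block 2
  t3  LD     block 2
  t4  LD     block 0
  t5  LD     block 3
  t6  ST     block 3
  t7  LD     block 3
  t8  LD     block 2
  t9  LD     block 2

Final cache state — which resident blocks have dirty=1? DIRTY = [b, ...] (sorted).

DIRTY = [3]

  0 | R B0 → L0 miss [-]
  1 | W B4 → L0 miss [D]
  2 | R B2 → L0 miss wb→B4 [-]
  3 | R B2 → L0 hit [-]
  4 | R B0 → L0 miss [-]
  5 | R B3 → L1 miss [-]
  6 | W B3 → L1 hit [D]
  7 | R B3 → L1 hit [D]
  8 | R B2 → L0 miss [-]
  9 | R B2 → L0 hit [-]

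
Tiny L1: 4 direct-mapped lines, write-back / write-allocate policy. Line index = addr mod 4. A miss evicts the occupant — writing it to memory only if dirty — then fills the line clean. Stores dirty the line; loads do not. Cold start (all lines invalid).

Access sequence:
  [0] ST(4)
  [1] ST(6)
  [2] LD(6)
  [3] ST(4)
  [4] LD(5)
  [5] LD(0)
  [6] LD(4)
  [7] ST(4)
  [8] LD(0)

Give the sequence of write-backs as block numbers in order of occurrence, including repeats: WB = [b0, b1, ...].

WB = [4, 4]

0: W B4 -> L0 miss  d=D]
1: W B6 -> L2 miss  d=D]
2: R B6 -> L2 hit  d=D]
3: W B4 -> L0 hit  d=D]
4: R B5 -> L1 miss  d=-]
5: R B0 -> L0 miss wb->B4  d=-]
6: R B4 -> L0 miss  d=-]
7: W B4 -> L0 hit  d=D]
8: R B0 -> L0 miss wb->B4  d=-]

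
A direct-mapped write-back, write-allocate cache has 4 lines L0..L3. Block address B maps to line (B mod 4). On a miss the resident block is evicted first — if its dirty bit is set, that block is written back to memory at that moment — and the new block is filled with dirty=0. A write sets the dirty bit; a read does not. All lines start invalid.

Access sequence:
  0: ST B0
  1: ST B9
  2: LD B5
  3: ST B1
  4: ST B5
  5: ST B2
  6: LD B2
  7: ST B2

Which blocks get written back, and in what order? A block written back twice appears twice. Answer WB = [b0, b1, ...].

0: W B0 -> L0 miss  d=D]
1: W B9 -> L1 miss  d=D]
2: R B5 -> L1 miss wb->B9  d=-]
3: W B1 -> L1 miss  d=D]
4: W B5 -> L1 miss wb->B1  d=D]
5: W B2 -> L2 miss  d=D]
6: R B2 -> L2 hit  d=D]
7: W B2 -> L2 hit  d=D]

WB = [9, 1]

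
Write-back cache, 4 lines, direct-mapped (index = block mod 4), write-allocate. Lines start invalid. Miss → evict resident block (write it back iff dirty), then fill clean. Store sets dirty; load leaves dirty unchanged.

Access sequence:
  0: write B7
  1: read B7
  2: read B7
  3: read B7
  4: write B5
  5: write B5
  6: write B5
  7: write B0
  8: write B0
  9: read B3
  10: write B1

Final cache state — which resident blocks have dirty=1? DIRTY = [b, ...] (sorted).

0: W B7 → L3 miss [D]
1: R B7 → L3 hit [D]
2: R B7 → L3 hit [D]
3: R B7 → L3 hit [D]
4: W B5 → L1 miss [D]
5: W B5 → L1 hit [D]
6: W B5 → L1 hit [D]
7: W B0 → L0 miss [D]
8: W B0 → L0 hit [D]
9: R B3 → L3 miss wb→B7 [-]
10: W B1 → L1 miss wb→B5 [D]

DIRTY = [0, 1]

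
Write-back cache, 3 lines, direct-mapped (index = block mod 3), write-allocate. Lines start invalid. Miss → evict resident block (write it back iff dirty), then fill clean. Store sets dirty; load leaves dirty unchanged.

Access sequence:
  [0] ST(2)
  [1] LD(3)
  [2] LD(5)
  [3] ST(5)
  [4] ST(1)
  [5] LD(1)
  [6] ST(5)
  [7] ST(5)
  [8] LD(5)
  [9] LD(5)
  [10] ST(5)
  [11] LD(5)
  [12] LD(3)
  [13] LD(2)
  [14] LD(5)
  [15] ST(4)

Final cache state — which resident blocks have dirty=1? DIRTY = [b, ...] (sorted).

  0 | W B2 → L2 miss [D]
  1 | R B3 → L0 miss [-]
  2 | R B5 → L2 miss wb→B2 [-]
  3 | W B5 → L2 hit [D]
  4 | W B1 → L1 miss [D]
  5 | R B1 → L1 hit [D]
  6 | W B5 → L2 hit [D]
  7 | W B5 → L2 hit [D]
  8 | R B5 → L2 hit [D]
  9 | R B5 → L2 hit [D]
  10 | W B5 → L2 hit [D]
  11 | R B5 → L2 hit [D]
  12 | R B3 → L0 hit [-]
  13 | R B2 → L2 miss wb→B5 [-]
  14 | R B5 → L2 miss [-]
  15 | W B4 → L1 miss wb→B1 [D]

DIRTY = [4]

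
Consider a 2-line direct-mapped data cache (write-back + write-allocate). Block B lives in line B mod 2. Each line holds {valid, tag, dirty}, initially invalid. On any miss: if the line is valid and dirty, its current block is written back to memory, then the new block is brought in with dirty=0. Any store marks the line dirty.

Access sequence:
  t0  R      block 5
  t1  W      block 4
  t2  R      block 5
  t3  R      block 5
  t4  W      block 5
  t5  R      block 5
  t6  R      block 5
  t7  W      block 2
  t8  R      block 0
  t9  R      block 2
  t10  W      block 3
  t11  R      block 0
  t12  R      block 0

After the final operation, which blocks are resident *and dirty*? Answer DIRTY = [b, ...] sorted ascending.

0: R B5 → L1 miss [-]
1: W B4 → L0 miss [D]
2: R B5 → L1 hit [-]
3: R B5 → L1 hit [-]
4: W B5 → L1 hit [D]
5: R B5 → L1 hit [D]
6: R B5 → L1 hit [D]
7: W B2 → L0 miss wb→B4 [D]
8: R B0 → L0 miss wb→B2 [-]
9: R B2 → L0 miss [-]
10: W B3 → L1 miss wb→B5 [D]
11: R B0 → L0 miss [-]
12: R B0 → L0 hit [-]

DIRTY = [3]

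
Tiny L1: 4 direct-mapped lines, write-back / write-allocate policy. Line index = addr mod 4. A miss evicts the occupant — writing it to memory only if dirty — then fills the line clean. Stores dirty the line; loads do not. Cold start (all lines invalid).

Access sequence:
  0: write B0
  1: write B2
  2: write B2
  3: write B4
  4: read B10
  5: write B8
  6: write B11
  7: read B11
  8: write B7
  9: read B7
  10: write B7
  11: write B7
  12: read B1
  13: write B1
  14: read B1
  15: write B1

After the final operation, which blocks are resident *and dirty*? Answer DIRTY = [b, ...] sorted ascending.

DIRTY = [1, 7, 8]

  0 | W B0 → L0 miss [D]
  1 | W B2 → L2 miss [D]
  2 | W B2 → L2 hit [D]
  3 | W B4 → L0 miss wb→B0 [D]
  4 | R B10 → L2 miss wb→B2 [-]
  5 | W B8 → L0 miss wb→B4 [D]
  6 | W B11 → L3 miss [D]
  7 | R B11 → L3 hit [D]
  8 | W B7 → L3 miss wb→B11 [D]
  9 | R B7 → L3 hit [D]
  10 | W B7 → L3 hit [D]
  11 | W B7 → L3 hit [D]
  12 | R B1 → L1 miss [-]
  13 | W B1 → L1 hit [D]
  14 | R B1 → L1 hit [D]
  15 | W B1 → L1 hit [D]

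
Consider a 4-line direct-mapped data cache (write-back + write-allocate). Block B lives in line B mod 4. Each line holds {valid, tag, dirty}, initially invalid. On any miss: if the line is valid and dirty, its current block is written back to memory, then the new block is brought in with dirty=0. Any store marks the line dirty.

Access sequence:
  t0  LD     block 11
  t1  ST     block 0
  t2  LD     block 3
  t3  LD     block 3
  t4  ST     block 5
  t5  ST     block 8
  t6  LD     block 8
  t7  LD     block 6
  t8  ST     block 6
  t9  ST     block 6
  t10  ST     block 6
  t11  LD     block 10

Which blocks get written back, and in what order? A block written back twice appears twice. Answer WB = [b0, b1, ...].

0: R B11 -> L3 miss  d=-]
1: W B0 -> L0 miss  d=D]
2: R B3 -> L3 miss  d=-]
3: R B3 -> L3 hit  d=-]
4: W B5 -> L1 miss  d=D]
5: W B8 -> L0 miss wb->B0  d=D]
6: R B8 -> L0 hit  d=D]
7: R B6 -> L2 miss  d=-]
8: W B6 -> L2 hit  d=D]
9: W B6 -> L2 hit  d=D]
10: W B6 -> L2 hit  d=D]
11: R B10 -> L2 miss wb->B6  d=-]

WB = [0, 6]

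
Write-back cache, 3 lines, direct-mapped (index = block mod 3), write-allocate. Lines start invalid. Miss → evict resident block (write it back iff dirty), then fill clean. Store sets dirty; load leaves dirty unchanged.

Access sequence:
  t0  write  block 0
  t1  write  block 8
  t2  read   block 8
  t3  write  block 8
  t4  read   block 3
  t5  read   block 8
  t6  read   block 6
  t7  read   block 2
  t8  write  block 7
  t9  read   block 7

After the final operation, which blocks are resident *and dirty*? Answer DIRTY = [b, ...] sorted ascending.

  0 | W B0 → L0 miss [D]
  1 | W B8 → L2 miss [D]
  2 | R B8 → L2 hit [D]
  3 | W B8 → L2 hit [D]
  4 | R B3 → L0 miss wb→B0 [-]
  5 | R B8 → L2 hit [D]
  6 | R B6 → L0 miss [-]
  7 | R B2 → L2 miss wb→B8 [-]
  8 | W B7 → L1 miss [D]
  9 | R B7 → L1 hit [D]

DIRTY = [7]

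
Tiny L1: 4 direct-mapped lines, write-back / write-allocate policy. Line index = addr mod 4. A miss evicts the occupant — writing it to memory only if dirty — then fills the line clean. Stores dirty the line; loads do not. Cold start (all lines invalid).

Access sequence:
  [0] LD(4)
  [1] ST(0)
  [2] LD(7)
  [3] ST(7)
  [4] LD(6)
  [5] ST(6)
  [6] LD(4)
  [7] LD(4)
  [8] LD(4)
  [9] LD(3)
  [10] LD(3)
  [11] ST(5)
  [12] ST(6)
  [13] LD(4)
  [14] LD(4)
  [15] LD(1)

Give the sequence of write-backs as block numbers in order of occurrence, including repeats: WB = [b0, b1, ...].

  0 | R B4 → L0 miss [-]
  1 | W B0 → L0 miss [D]
  2 | R B7 → L3 miss [-]
  3 | W B7 → L3 hit [D]
  4 | R B6 → L2 miss [-]
  5 | W B6 → L2 hit [D]
  6 | R B4 → L0 miss wb→B0 [-]
  7 | R B4 → L0 hit [-]
  8 | R B4 → L0 hit [-]
  9 | R B3 → L3 miss wb→B7 [-]
  10 | R B3 → L3 hit [-]
  11 | W B5 → L1 miss [D]
  12 | W B6 → L2 hit [D]
  13 | R B4 → L0 hit [-]
  14 | R B4 → L0 hit [-]
  15 | R B1 → L1 miss wb→B5 [-]

WB = [0, 7, 5]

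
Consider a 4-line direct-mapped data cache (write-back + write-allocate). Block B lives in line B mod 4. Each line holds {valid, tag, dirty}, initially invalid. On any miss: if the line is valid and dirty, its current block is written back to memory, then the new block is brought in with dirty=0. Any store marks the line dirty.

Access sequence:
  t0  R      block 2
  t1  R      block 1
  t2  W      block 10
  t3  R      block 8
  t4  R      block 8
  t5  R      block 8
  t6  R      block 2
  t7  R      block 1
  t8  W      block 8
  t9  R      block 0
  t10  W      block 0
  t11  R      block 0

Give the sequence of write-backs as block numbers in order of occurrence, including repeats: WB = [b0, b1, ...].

WB = [10, 8]

  0 | R B2 → L2 miss [-]
  1 | R B1 → L1 miss [-]
  2 | W B10 → L2 miss [D]
  3 | R B8 → L0 miss [-]
  4 | R B8 → L0 hit [-]
  5 | R B8 → L0 hit [-]
  6 | R B2 → L2 miss wb→B10 [-]
  7 | R B1 → L1 hit [-]
  8 | W B8 → L0 hit [D]
  9 | R B0 → L0 miss wb→B8 [-]
  10 | W B0 → L0 hit [D]
  11 | R B0 → L0 hit [D]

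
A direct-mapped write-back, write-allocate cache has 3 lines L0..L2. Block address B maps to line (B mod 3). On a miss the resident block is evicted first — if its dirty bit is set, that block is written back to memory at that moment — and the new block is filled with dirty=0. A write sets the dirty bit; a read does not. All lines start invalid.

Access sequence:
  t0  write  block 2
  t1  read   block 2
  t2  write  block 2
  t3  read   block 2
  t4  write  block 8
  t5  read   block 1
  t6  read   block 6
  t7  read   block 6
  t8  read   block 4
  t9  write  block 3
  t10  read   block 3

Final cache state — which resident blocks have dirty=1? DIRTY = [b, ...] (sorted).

DIRTY = [3, 8]

  0 | W B2 → L2 miss [D]
  1 | R B2 → L2 hit [D]
  2 | W B2 → L2 hit [D]
  3 | R B2 → L2 hit [D]
  4 | W B8 → L2 miss wb→B2 [D]
  5 | R B1 → L1 miss [-]
  6 | R B6 → L0 miss [-]
  7 | R B6 → L0 hit [-]
  8 | R B4 → L1 miss [-]
  9 | W B3 → L0 miss [D]
  10 | R B3 → L0 hit [D]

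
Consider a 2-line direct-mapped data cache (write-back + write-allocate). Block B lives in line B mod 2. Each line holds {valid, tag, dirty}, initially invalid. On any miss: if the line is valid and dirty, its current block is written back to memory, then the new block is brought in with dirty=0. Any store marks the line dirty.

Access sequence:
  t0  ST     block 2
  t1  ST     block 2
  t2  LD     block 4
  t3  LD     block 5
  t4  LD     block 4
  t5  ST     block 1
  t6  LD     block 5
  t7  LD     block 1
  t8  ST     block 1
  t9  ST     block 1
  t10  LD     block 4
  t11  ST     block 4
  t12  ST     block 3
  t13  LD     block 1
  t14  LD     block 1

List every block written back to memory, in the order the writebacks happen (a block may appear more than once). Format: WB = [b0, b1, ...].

WB = [2, 1, 1, 3]

0: W B2 -> L0 miss  d=D]
1: W B2 -> L0 hit  d=D]
2: R B4 -> L0 miss wb->B2  d=-]
3: R B5 -> L1 miss  d=-]
4: R B4 -> L0 hit  d=-]
5: W B1 -> L1 miss  d=D]
6: R B5 -> L1 miss wb->B1  d=-]
7: R B1 -> L1 miss  d=-]
8: W B1 -> L1 hit  d=D]
9: W B1 -> L1 hit  d=D]
10: R B4 -> L0 hit  d=-]
11: W B4 -> L0 hit  d=D]
12: W B3 -> L1 miss wb->B1  d=D]
13: R B1 -> L1 miss wb->B3  d=-]
14: R B1 -> L1 hit  d=-]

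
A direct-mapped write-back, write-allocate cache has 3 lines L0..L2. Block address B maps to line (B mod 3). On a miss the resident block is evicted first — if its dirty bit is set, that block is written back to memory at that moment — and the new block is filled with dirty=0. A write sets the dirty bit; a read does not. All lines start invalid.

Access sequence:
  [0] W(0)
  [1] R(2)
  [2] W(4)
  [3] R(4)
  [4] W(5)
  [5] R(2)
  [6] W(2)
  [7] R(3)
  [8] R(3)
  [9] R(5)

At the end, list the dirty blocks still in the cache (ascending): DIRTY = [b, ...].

0: W B0 -> L0 miss  d=D]
1: R B2 -> L2 miss  d=-]
2: W B4 -> L1 miss  d=D]
3: R B4 -> L1 hit  d=D]
4: W B5 -> L2 miss  d=D]
5: R B2 -> L2 miss wb->B5  d=-]
6: W B2 -> L2 hit  d=D]
7: R B3 -> L0 miss wb->B0  d=-]
8: R B3 -> L0 hit  d=-]
9: R B5 -> L2 miss wb->B2  d=-]

DIRTY = [4]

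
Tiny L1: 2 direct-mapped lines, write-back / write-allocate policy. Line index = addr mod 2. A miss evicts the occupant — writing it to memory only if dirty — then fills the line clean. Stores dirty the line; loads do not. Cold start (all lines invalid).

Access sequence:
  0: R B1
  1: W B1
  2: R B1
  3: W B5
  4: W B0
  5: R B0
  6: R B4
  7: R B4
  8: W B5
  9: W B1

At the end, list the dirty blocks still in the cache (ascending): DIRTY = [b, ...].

0: R B1 -> L1 miss  d=-]
1: W B1 -> L1 hit  d=D]
2: R B1 -> L1 hit  d=D]
3: W B5 -> L1 miss wb->B1  d=D]
4: W B0 -> L0 miss  d=D]
5: R B0 -> L0 hit  d=D]
6: R B4 -> L0 miss wb->B0  d=-]
7: R B4 -> L0 hit  d=-]
8: W B5 -> L1 hit  d=D]
9: W B1 -> L1 miss wb->B5  d=D]

DIRTY = [1]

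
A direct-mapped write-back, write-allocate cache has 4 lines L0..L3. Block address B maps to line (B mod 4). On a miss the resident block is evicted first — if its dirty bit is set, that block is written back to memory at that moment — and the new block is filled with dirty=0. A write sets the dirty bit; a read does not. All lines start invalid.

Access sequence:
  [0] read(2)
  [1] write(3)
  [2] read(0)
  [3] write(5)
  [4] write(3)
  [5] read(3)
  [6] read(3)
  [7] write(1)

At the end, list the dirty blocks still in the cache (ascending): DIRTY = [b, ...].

  0 | R B2 → L2 miss [-]
  1 | W B3 → L3 miss [D]
  2 | R B0 → L0 miss [-]
  3 | W B5 → L1 miss [D]
  4 | W B3 → L3 hit [D]
  5 | R B3 → L3 hit [D]
  6 | R B3 → L3 hit [D]
  7 | W B1 → L1 miss wb→B5 [D]

DIRTY = [1, 3]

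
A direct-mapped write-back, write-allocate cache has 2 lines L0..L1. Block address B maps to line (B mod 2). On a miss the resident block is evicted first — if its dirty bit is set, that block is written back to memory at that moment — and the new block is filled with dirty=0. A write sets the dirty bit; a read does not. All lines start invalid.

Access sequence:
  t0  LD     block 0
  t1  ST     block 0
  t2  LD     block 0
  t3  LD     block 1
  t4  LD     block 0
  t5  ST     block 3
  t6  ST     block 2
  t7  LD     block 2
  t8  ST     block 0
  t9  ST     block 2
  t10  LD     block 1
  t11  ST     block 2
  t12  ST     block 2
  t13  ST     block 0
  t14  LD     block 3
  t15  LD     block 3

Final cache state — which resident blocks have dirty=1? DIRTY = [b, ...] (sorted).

0: R B0 → L0 miss [-]
1: W B0 → L0 hit [D]
2: R B0 → L0 hit [D]
3: R B1 → L1 miss [-]
4: R B0 → L0 hit [D]
5: W B3 → L1 miss [D]
6: W B2 → L0 miss wb→B0 [D]
7: R B2 → L0 hit [D]
8: W B0 → L0 miss wb→B2 [D]
9: W B2 → L0 miss wb→B0 [D]
10: R B1 → L1 miss wb→B3 [-]
11: W B2 → L0 hit [D]
12: W B2 → L0 hit [D]
13: W B0 → L0 miss wb→B2 [D]
14: R B3 → L1 miss [-]
15: R B3 → L1 hit [-]

DIRTY = [0]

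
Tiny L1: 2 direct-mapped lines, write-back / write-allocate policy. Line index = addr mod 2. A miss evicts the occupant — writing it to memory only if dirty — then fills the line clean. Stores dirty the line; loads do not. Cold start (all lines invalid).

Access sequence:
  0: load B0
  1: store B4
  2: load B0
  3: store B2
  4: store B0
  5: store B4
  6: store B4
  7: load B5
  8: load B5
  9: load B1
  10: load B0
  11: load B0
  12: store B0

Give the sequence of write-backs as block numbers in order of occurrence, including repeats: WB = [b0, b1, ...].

WB = [4, 2, 0, 4]

  0 | R B0 → L0 miss [-]
  1 | W B4 → L0 miss [D]
  2 | R B0 → L0 miss wb→B4 [-]
  3 | W B2 → L0 miss [D]
  4 | W B0 → L0 miss wb→B2 [D]
  5 | W B4 → L0 miss wb→B0 [D]
  6 | W B4 → L0 hit [D]
  7 | R B5 → L1 miss [-]
  8 | R B5 → L1 hit [-]
  9 | R B1 → L1 miss [-]
  10 | R B0 → L0 miss wb→B4 [-]
  11 | R B0 → L0 hit [-]
  12 | W B0 → L0 hit [D]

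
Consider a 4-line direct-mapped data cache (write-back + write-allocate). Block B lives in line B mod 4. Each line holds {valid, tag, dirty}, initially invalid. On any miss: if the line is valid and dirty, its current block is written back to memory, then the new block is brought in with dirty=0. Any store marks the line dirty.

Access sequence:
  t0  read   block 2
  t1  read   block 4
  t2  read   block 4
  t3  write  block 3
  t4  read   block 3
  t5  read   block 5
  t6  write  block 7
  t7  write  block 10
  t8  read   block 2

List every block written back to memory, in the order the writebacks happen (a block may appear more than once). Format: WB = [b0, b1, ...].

0: R B2 → L2 miss [-]
1: R B4 → L0 miss [-]
2: R B4 → L0 hit [-]
3: W B3 → L3 miss [D]
4: R B3 → L3 hit [D]
5: R B5 → L1 miss [-]
6: W B7 → L3 miss wb→B3 [D]
7: W B10 → L2 miss [D]
8: R B2 → L2 miss wb→B10 [-]

WB = [3, 10]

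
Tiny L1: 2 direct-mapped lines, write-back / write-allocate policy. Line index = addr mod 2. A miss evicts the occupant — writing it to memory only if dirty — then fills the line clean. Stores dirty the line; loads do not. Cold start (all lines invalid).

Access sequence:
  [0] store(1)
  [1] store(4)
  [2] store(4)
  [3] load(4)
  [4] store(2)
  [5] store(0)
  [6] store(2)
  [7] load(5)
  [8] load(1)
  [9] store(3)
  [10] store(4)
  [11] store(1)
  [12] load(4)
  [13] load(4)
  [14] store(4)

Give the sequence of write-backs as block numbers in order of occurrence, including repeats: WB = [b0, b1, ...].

WB = [4, 2, 0, 1, 2, 3]

0: W B1 → L1 miss [D]
1: W B4 → L0 miss [D]
2: W B4 → L0 hit [D]
3: R B4 → L0 hit [D]
4: W B2 → L0 miss wb→B4 [D]
5: W B0 → L0 miss wb→B2 [D]
6: W B2 → L0 miss wb→B0 [D]
7: R B5 → L1 miss wb→B1 [-]
8: R B1 → L1 miss [-]
9: W B3 → L1 miss [D]
10: W B4 → L0 miss wb→B2 [D]
11: W B1 → L1 miss wb→B3 [D]
12: R B4 → L0 hit [D]
13: R B4 → L0 hit [D]
14: W B4 → L0 hit [D]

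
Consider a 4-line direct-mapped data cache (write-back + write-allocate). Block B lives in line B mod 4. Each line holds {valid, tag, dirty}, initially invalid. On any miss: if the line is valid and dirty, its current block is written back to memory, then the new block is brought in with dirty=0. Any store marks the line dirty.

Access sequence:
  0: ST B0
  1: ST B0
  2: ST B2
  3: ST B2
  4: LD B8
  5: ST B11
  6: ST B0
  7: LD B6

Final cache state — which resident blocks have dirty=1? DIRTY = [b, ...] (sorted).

DIRTY = [0, 11]

0: W B0 → L0 miss [D]
1: W B0 → L0 hit [D]
2: W B2 → L2 miss [D]
3: W B2 → L2 hit [D]
4: R B8 → L0 miss wb→B0 [-]
5: W B11 → L3 miss [D]
6: W B0 → L0 miss [D]
7: R B6 → L2 miss wb→B2 [-]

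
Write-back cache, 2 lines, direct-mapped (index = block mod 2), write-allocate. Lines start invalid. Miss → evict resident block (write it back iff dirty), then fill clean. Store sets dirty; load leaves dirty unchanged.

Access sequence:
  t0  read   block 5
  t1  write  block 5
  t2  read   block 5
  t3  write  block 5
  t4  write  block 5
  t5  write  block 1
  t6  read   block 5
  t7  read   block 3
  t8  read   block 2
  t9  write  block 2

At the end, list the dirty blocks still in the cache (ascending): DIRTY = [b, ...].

0: R B5 → L1 miss [-]
1: W B5 → L1 hit [D]
2: R B5 → L1 hit [D]
3: W B5 → L1 hit [D]
4: W B5 → L1 hit [D]
5: W B1 → L1 miss wb→B5 [D]
6: R B5 → L1 miss wb→B1 [-]
7: R B3 → L1 miss [-]
8: R B2 → L0 miss [-]
9: W B2 → L0 hit [D]

DIRTY = [2]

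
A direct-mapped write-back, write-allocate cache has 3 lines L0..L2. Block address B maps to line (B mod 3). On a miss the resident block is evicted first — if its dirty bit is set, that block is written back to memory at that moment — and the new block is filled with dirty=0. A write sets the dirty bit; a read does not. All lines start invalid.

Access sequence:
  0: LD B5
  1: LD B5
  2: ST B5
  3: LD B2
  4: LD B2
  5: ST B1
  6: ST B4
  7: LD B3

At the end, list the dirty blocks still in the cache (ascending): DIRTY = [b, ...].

DIRTY = [4]

0: R B5 → L2 miss [-]
1: R B5 → L2 hit [-]
2: W B5 → L2 hit [D]
3: R B2 → L2 miss wb→B5 [-]
4: R B2 → L2 hit [-]
5: W B1 → L1 miss [D]
6: W B4 → L1 miss wb→B1 [D]
7: R B3 → L0 miss [-]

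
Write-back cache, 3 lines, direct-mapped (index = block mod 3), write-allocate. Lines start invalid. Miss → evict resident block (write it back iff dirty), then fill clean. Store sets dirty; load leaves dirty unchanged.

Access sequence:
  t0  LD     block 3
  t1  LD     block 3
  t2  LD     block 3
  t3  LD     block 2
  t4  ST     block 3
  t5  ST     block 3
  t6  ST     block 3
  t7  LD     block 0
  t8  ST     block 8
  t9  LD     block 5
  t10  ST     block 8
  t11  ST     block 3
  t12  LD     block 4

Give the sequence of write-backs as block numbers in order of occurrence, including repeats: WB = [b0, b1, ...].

WB = [3, 8]

0: R B3 → L0 miss [-]
1: R B3 → L0 hit [-]
2: R B3 → L0 hit [-]
3: R B2 → L2 miss [-]
4: W B3 → L0 hit [D]
5: W B3 → L0 hit [D]
6: W B3 → L0 hit [D]
7: R B0 → L0 miss wb→B3 [-]
8: W B8 → L2 miss [D]
9: R B5 → L2 miss wb→B8 [-]
10: W B8 → L2 miss [D]
11: W B3 → L0 miss [D]
12: R B4 → L1 miss [-]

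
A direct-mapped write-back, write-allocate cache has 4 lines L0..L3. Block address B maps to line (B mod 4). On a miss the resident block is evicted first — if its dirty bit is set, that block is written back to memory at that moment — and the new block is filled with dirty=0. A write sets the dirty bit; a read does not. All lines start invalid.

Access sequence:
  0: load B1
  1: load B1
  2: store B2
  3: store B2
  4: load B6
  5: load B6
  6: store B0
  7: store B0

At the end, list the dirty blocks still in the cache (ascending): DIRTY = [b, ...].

DIRTY = [0]

  0 | R B1 → L1 miss [-]
  1 | R B1 → L1 hit [-]
  2 | W B2 → L2 miss [D]
  3 | W B2 → L2 hit [D]
  4 | R B6 → L2 miss wb→B2 [-]
  5 | R B6 → L2 hit [-]
  6 | W B0 → L0 miss [D]
  7 | W B0 → L0 hit [D]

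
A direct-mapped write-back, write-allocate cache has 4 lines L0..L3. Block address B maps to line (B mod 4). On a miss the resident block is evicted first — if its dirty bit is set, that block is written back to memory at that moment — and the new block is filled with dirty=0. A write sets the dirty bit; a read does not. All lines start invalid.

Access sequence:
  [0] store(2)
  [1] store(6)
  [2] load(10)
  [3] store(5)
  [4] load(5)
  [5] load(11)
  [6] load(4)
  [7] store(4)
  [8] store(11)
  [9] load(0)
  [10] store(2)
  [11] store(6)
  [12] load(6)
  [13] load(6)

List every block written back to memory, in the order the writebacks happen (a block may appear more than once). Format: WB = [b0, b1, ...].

0: W B2 → L2 miss [D]
1: W B6 → L2 miss wb→B2 [D]
2: R B10 → L2 miss wb→B6 [-]
3: W B5 → L1 miss [D]
4: R B5 → L1 hit [D]
5: R B11 → L3 miss [-]
6: R B4 → L0 miss [-]
7: W B4 → L0 hit [D]
8: W B11 → L3 hit [D]
9: R B0 → L0 miss wb→B4 [-]
10: W B2 → L2 miss [D]
11: W B6 → L2 miss wb→B2 [D]
12: R B6 → L2 hit [D]
13: R B6 → L2 hit [D]

WB = [2, 6, 4, 2]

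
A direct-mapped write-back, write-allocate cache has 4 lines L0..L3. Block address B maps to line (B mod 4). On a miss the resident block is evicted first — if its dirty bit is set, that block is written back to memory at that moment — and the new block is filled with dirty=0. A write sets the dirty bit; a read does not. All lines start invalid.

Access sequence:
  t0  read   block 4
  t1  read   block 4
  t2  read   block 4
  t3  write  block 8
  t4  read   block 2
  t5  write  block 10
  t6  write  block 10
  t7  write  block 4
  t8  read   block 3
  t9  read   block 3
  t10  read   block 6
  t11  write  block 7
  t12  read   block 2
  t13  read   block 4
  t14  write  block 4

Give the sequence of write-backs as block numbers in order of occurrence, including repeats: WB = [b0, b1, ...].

0: R B4 -> L0 miss  d=-]
1: R B4 -> L0 hit  d=-]
2: R B4 -> L0 hit  d=-]
3: W B8 -> L0 miss  d=D]
4: R B2 -> L2 miss  d=-]
5: W B10 -> L2 miss  d=D]
6: W B10 -> L2 hit  d=D]
7: W B4 -> L0 miss wb->B8  d=D]
8: R B3 -> L3 miss  d=-]
9: R B3 -> L3 hit  d=-]
10: R B6 -> L2 miss wb->B10  d=-]
11: W B7 -> L3 miss  d=D]
12: R B2 -> L2 miss  d=-]
13: R B4 -> L0 hit  d=D]
14: W B4 -> L0 hit  d=D]

WB = [8, 10]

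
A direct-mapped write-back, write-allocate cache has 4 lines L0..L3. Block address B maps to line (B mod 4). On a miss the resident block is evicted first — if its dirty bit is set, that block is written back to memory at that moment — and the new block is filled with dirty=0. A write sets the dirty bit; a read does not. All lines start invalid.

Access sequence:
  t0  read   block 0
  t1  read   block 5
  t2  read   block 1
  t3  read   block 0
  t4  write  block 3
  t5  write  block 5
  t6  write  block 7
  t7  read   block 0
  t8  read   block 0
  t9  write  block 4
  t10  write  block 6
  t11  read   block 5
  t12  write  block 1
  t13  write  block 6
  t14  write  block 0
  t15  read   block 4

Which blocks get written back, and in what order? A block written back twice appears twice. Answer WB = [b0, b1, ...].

  0 | R B0 → L0 miss [-]
  1 | R B5 → L1 miss [-]
  2 | R B1 → L1 miss [-]
  3 | R B0 → L0 hit [-]
  4 | W B3 → L3 miss [D]
  5 | W B5 → L1 miss [D]
  6 | W B7 → L3 miss wb→B3 [D]
  7 | R B0 → L0 hit [-]
  8 | R B0 → L0 hit [-]
  9 | W B4 → L0 miss [D]
  10 | W B6 → L2 miss [D]
  11 | R B5 → L1 hit [D]
  12 | W B1 → L1 miss wb→B5 [D]
  13 | W B6 → L2 hit [D]
  14 | W B0 → L0 miss wb→B4 [D]
  15 | R B4 → L0 miss wb→B0 [-]

WB = [3, 5, 4, 0]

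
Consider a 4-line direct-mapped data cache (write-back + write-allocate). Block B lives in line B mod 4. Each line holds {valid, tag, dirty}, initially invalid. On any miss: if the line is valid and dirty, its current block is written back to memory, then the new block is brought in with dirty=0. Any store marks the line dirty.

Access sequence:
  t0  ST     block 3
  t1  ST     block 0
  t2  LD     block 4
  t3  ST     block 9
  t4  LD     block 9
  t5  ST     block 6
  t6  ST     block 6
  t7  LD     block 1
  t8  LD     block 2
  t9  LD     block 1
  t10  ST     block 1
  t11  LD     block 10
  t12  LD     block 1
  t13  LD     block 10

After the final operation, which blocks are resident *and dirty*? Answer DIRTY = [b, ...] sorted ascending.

0: W B3 -> L3 miss  d=D]
1: W B0 -> L0 miss  d=D]
2: R B4 -> L0 miss wb->B0  d=-]
3: W B9 -> L1 miss  d=D]
4: R B9 -> L1 hit  d=D]
5: W B6 -> L2 miss  d=D]
6: W B6 -> L2 hit  d=D]
7: R B1 -> L1 miss wb->B9  d=-]
8: R B2 -> L2 miss wb->B6  d=-]
9: R B1 -> L1 hit  d=-]
10: W B1 -> L1 hit  d=D]
11: R B10 -> L2 miss  d=-]
12: R B1 -> L1 hit  d=D]
13: R B10 -> L2 hit  d=-]

DIRTY = [1, 3]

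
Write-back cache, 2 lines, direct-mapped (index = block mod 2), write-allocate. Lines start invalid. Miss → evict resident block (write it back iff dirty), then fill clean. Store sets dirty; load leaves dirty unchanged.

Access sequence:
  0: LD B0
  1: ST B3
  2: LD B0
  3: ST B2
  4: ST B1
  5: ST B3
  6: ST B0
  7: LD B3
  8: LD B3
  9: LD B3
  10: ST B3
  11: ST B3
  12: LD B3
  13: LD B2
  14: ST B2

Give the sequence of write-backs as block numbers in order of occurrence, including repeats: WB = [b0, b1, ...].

WB = [3, 1, 2, 0]

0: R B0 -> L0 miss  d=-]
1: W B3 -> L1 miss  d=D]
2: R B0 -> L0 hit  d=-]
3: W B2 -> L0 miss  d=D]
4: W B1 -> L1 miss wb->B3  d=D]
5: W B3 -> L1 miss wb->B1  d=D]
6: W B0 -> L0 miss wb->B2  d=D]
7: R B3 -> L1 hit  d=D]
8: R B3 -> L1 hit  d=D]
9: R B3 -> L1 hit  d=D]
10: W B3 -> L1 hit  d=D]
11: W B3 -> L1 hit  d=D]
12: R B3 -> L1 hit  d=D]
13: R B2 -> L0 miss wb->B0  d=-]
14: W B2 -> L0 hit  d=D]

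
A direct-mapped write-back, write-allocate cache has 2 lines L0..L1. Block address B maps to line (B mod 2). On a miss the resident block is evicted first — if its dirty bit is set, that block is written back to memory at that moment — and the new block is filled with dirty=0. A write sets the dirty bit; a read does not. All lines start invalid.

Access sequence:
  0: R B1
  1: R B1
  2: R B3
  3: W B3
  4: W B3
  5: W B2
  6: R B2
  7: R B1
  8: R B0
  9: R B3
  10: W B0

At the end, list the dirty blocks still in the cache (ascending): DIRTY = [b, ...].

DIRTY = [0]

  0 | R B1 → L1 miss [-]
  1 | R B1 → L1 hit [-]
  2 | R B3 → L1 miss [-]
  3 | W B3 → L1 hit [D]
  4 | W B3 → L1 hit [D]
  5 | W B2 → L0 miss [D]
  6 | R B2 → L0 hit [D]
  7 | R B1 → L1 miss wb→B3 [-]
  8 | R B0 → L0 miss wb→B2 [-]
  9 | R B3 → L1 miss [-]
  10 | W B0 → L0 hit [D]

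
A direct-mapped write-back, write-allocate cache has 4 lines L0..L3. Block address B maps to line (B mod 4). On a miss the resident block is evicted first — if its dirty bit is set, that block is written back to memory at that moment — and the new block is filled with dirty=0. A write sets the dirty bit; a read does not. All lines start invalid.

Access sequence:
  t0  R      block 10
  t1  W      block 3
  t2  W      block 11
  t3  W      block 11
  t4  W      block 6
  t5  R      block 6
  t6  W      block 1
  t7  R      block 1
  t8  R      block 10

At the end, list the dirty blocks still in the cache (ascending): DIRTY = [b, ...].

0: R B10 -> L2 miss  d=-]
1: W B3 -> L3 miss  d=D]
2: W B11 -> L3 miss wb->B3  d=D]
3: W B11 -> L3 hit  d=D]
4: W B6 -> L2 miss  d=D]
5: R B6 -> L2 hit  d=D]
6: W B1 -> L1 miss  d=D]
7: R B1 -> L1 hit  d=D]
8: R B10 -> L2 miss wb->B6  d=-]

DIRTY = [1, 11]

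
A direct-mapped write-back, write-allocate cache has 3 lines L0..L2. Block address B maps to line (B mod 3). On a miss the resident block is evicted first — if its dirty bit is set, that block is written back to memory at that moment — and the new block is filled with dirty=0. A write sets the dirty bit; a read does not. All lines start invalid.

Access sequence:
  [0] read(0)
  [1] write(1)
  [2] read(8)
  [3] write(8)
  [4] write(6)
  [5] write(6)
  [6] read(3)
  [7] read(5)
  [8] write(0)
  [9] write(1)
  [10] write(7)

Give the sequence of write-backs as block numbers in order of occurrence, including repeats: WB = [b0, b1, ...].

0: R B0 → L0 miss [-]
1: W B1 → L1 miss [D]
2: R B8 → L2 miss [-]
3: W B8 → L2 hit [D]
4: W B6 → L0 miss [D]
5: W B6 → L0 hit [D]
6: R B3 → L0 miss wb→B6 [-]
7: R B5 → L2 miss wb→B8 [-]
8: W B0 → L0 miss [D]
9: W B1 → L1 hit [D]
10: W B7 → L1 miss wb→B1 [D]

WB = [6, 8, 1]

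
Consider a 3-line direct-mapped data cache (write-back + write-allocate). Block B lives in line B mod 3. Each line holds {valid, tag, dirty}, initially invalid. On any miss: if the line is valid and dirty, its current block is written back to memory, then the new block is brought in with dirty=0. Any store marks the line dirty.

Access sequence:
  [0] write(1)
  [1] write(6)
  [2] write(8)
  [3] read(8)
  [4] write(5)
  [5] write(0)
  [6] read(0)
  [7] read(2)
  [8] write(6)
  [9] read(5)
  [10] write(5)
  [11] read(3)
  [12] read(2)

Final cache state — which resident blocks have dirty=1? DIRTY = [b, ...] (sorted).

DIRTY = [1]

0: W B1 → L1 miss [D]
1: W B6 → L0 miss [D]
2: W B8 → L2 miss [D]
3: R B8 → L2 hit [D]
4: W B5 → L2 miss wb→B8 [D]
5: W B0 → L0 miss wb→B6 [D]
6: R B0 → L0 hit [D]
7: R B2 → L2 miss wb→B5 [-]
8: W B6 → L0 miss wb→B0 [D]
9: R B5 → L2 miss [-]
10: W B5 → L2 hit [D]
11: R B3 → L0 miss wb→B6 [-]
12: R B2 → L2 miss wb→B5 [-]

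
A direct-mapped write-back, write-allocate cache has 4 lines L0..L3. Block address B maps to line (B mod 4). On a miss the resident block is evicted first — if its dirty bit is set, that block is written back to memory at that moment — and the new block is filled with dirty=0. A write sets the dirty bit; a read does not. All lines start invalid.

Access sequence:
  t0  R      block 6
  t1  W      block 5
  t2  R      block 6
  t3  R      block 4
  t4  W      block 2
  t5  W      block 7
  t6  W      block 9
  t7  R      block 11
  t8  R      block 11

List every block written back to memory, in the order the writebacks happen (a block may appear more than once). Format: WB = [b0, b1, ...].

  0 | R B6 → L2 miss [-]
  1 | W B5 → L1 miss [D]
  2 | R B6 → L2 hit [-]
  3 | R B4 → L0 miss [-]
  4 | W B2 → L2 miss [D]
  5 | W B7 → L3 miss [D]
  6 | W B9 → L1 miss wb→B5 [D]
  7 | R B11 → L3 miss wb→B7 [-]
  8 | R B11 → L3 hit [-]

WB = [5, 7]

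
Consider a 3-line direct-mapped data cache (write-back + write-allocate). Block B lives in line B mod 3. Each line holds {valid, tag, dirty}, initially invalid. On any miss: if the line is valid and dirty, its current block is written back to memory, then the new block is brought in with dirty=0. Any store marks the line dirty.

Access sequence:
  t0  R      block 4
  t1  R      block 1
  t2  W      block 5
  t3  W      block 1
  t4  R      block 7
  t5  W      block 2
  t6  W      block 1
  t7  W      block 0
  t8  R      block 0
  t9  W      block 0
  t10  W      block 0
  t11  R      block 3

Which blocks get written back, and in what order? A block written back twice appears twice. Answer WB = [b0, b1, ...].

0: R B4 -> L1 miss  d=-]
1: R B1 -> L1 miss  d=-]
2: W B5 -> L2 miss  d=D]
3: W B1 -> L1 hit  d=D]
4: R B7 -> L1 miss wb->B1  d=-]
5: W B2 -> L2 miss wb->B5  d=D]
6: W B1 -> L1 miss  d=D]
7: W B0 -> L0 miss  d=D]
8: R B0 -> L0 hit  d=D]
9: W B0 -> L0 hit  d=D]
10: W B0 -> L0 hit  d=D]
11: R B3 -> L0 miss wb->B0  d=-]

WB = [1, 5, 0]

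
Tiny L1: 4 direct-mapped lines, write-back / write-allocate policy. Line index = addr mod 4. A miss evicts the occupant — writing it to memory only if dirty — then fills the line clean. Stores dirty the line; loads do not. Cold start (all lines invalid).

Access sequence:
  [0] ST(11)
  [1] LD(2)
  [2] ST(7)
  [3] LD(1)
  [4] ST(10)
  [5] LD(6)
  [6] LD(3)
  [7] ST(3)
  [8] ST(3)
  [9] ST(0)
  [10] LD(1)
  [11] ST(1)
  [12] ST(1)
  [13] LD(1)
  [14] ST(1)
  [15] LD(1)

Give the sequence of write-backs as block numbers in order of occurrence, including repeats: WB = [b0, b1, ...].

WB = [11, 10, 7]

0: W B11 -> L3 miss  d=D]
1: R B2 -> L2 miss  d=-]
2: W B7 -> L3 miss wb->B11  d=D]
3: R B1 -> L1 miss  d=-]
4: W B10 -> L2 miss  d=D]
5: R B6 -> L2 miss wb->B10  d=-]
6: R B3 -> L3 miss wb->B7  d=-]
7: W B3 -> L3 hit  d=D]
8: W B3 -> L3 hit  d=D]
9: W B0 -> L0 miss  d=D]
10: R B1 -> L1 hit  d=-]
11: W B1 -> L1 hit  d=D]
12: W B1 -> L1 hit  d=D]
13: R B1 -> L1 hit  d=D]
14: W B1 -> L1 hit  d=D]
15: R B1 -> L1 hit  d=D]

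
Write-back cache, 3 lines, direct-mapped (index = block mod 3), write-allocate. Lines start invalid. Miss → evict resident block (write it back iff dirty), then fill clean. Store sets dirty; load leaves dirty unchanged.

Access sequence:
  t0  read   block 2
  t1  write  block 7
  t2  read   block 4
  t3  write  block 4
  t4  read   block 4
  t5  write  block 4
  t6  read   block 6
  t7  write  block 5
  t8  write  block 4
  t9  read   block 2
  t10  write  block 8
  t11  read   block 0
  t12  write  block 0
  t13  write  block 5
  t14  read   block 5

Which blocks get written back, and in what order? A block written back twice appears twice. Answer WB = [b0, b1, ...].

  0 | R B2 → L2 miss [-]
  1 | W B7 → L1 miss [D]
  2 | R B4 → L1 miss wb→B7 [-]
  3 | W B4 → L1 hit [D]
  4 | R B4 → L1 hit [D]
  5 | W B4 → L1 hit [D]
  6 | R B6 → L0 miss [-]
  7 | W B5 → L2 miss [D]
  8 | W B4 → L1 hit [D]
  9 | R B2 → L2 miss wb→B5 [-]
  10 | W B8 → L2 miss [D]
  11 | R B0 → L0 miss [-]
  12 | W B0 → L0 hit [D]
  13 | W B5 → L2 miss wb→B8 [D]
  14 | R B5 → L2 hit [D]

WB = [7, 5, 8]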